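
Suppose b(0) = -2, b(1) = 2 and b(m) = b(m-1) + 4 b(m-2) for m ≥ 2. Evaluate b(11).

-8254

b(2) = 2 + 4*(-2) = -6
b(3) = (-6) + 4*2 = 2
b(4) = 2 + 4*(-6) = -22
b(5) = (-22) + 4*2 = -14
b(6) = (-14) + 4*(-22) = -102
b(7) = (-102) + 4*(-14) = -158
b(8) = (-158) + 4*(-102) = -566
b(9) = (-566) + 4*(-158) = -1198
b(10) = (-1198) + 4*(-566) = -3462
b(11) = (-3462) + 4*(-1198) = -8254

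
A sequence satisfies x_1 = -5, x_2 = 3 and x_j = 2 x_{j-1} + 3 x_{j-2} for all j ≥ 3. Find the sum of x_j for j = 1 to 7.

-551

x_3 = 2·3 + 3·(-5) = -9
x_4 = 2·(-9) + 3·3 = -9
x_5 = 2·(-9) + 3·(-9) = -45
x_6 = 2·(-45) + 3·(-9) = -117
x_7 = 2·(-117) + 3·(-45) = -369
Sum = (-5) + 3 + (-9) + (-9) + (-45) + (-117) + (-369) = -551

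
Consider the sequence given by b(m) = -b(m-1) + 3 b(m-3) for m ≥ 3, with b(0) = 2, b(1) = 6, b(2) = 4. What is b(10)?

b(3) = -4 + 3(2) = 2
b(4) = -2 + 3(6) = 16
b(5) = -16 + 3(4) = -4
b(6) = -(-4) + 3(2) = 10
b(7) = -10 + 3(16) = 38
b(8) = -38 + 3(-4) = -50
b(9) = -(-50) + 3(10) = 80
b(10) = -80 + 3(38) = 34

34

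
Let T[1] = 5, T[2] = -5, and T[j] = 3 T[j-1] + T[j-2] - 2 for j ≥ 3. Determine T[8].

T[3] = 3*(-5) + 5 - 2 = -12
T[4] = 3*(-12) + (-5) - 2 = -43
T[5] = 3*(-43) + (-12) - 2 = -143
T[6] = 3*(-143) + (-43) - 2 = -474
T[7] = 3*(-474) + (-143) - 2 = -1567
T[8] = 3*(-1567) + (-474) - 2 = -5177

-5177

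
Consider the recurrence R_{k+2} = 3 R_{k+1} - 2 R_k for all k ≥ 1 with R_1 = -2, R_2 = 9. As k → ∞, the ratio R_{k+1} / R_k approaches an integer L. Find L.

The characteristic equation is r^2 - 3r + 2 = 0, which factors as (r - 2)(r - 1) = 0.
So the roots are 2 and 1. Since |2| > |1| and the coefficient of 2^k is non-zero, the ratio tends to 2.

2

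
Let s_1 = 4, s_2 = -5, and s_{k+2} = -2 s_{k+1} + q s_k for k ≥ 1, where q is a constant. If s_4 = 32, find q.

-4

s_3 = 10 + 4q
s_4 = -20 - 13q
So -20 - 13q = 32, giving q = -4.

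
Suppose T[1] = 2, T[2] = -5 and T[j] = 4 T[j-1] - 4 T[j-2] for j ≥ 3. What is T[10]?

T[3] = 4·(-5) - 4·2 = -28
T[4] = 4·(-28) - 4·(-5) = -92
T[5] = 4·(-92) - 4·(-28) = -256
T[6] = 4·(-256) - 4·(-92) = -656
T[7] = 4·(-656) - 4·(-256) = -1600
T[8] = 4·(-1600) - 4·(-656) = -3776
T[9] = 4·(-3776) - 4·(-1600) = -8704
T[10] = 4·(-8704) - 4·(-3776) = -19712

-19712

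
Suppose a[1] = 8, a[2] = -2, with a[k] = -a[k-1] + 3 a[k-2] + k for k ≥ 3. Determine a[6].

-210

a[3] = -(-2) + 3·8 + 3 = 29
a[4] = -29 + 3·(-2) + 4 = -31
a[5] = -(-31) + 3·29 + 5 = 123
a[6] = -123 + 3·(-31) + 6 = -210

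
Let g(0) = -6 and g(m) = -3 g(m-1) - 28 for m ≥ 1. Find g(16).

43046714

The fixed point is -28/(1 + 3) = -7, so g(m) + 7 = -3(g(m-1) + 7).
Hence g(m) = 1·(-3)^m - 7.
g(16) = 1·(-3)^{16} - 7 = 1·43046721 - 7 = 43046714.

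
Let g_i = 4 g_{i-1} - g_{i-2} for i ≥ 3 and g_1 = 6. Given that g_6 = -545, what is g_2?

Let g_2 = v.
g_3 = -6 + 4v
g_4 = -24 + 15v
g_5 = -90 + 56v
g_6 = -336 + 209v
So -336 + 209v = -545, giving v = -1.

-1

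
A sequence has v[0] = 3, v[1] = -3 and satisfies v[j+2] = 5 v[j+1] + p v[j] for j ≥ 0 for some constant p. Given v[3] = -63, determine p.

v[2] = -15 + 3p
v[3] = -75 + 12p
So -75 + 12p = -63, giving p = 1.

1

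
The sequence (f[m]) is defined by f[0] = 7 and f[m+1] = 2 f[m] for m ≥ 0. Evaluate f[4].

f[1] = 2·7 = 14
f[2] = 2·14 = 28
f[3] = 2·28 = 56
f[4] = 2·56 = 112

112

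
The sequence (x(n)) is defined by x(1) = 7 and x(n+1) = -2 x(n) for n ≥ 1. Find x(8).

x(2) = -2*7 = -14
x(3) = -2*(-14) = 28
x(4) = -2*28 = -56
x(5) = -2*(-56) = 112
x(6) = -2*112 = -224
x(7) = -2*(-224) = 448
x(8) = -2*448 = -896

-896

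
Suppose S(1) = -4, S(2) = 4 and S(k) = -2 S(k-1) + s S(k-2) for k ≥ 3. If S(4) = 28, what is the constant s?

S(3) = -8 - 4s
S(4) = 16 + 12s
So 16 + 12s = 28, giving s = 1.

1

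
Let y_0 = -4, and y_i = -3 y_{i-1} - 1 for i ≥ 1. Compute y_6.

y_1 = -3*(-4) - 1 = 11
y_2 = -3*11 - 1 = -34
y_3 = -3*(-34) - 1 = 101
y_4 = -3*101 - 1 = -304
y_5 = -3*(-304) - 1 = 911
y_6 = -3*911 - 1 = -2734

-2734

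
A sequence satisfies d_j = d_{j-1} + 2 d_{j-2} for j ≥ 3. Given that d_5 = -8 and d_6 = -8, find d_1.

Rearranging, d_{j-2} = (d_j - d_{j-1}) / 2.
d_4 = (-8 - (-8)) / 2 = 0/2 = 0
d_3 = (-8 - 0) / 2 = -8/2 = -4
d_2 = (0 - (-4)) / 2 = 4/2 = 2
d_1 = (-4 - 2) / 2 = -6/2 = -3

-3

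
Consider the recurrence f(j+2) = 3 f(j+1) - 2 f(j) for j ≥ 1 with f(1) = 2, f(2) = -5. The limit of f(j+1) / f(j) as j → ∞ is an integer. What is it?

The characteristic equation is r^2 - 3r + 2 = 0, which factors as (r - 2)(r - 1) = 0.
So the roots are 2 and 1. Since |2| > |1| and the coefficient of 2^j is non-zero, the ratio tends to 2.

2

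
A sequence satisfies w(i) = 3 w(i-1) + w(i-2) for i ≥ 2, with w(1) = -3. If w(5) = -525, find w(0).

-6

Let w(0) = z.
w(2) = -9 + z
w(3) = -30 + 3z
w(4) = -99 + 10z
w(5) = -327 + 33z
So -327 + 33z = -525, giving z = -6.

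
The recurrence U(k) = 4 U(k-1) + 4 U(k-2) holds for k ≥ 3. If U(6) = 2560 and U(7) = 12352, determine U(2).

Rearranging, U(k-2) = (U(k) - 4 U(k-1)) / 4.
U(5) = (12352 - 4*2560) / 4 = 2112/4 = 528
U(4) = (2560 - 4*528) / 4 = 448/4 = 112
U(3) = (528 - 4*112) / 4 = 80/4 = 20
U(2) = (112 - 4*20) / 4 = 32/4 = 8

8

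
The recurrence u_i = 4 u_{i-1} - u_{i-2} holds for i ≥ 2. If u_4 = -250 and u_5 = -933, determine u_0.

Rearranging, u_{i-2} = -(u_i - 4 u_{i-1}).
u_3 = -(-933 - 4·(-250)) = -67
u_2 = -(-250 - 4·(-67)) = -18
u_1 = -(-67 - 4·(-18)) = -5
u_0 = -(-18 - 4·(-5)) = -2

-2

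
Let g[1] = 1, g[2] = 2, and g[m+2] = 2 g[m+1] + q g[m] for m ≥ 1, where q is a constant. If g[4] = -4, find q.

g[3] = 4 + q
g[4] = 8 + 4q
So 8 + 4q = -4, giving q = -3.

-3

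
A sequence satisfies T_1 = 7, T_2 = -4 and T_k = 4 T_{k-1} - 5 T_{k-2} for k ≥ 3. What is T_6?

-1004

T_3 = 4*(-4) - 5*7 = -51
T_4 = 4*(-51) - 5*(-4) = -184
T_5 = 4*(-184) - 5*(-51) = -481
T_6 = 4*(-481) - 5*(-184) = -1004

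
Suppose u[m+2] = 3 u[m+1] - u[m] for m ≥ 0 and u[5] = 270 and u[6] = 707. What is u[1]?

3

Rearranging, u[m-2] = -(u[m] - 3 u[m-1]).
u[4] = -(707 - 3·270) = 103
u[3] = -(270 - 3·103) = 39
u[2] = -(103 - 3·39) = 14
u[1] = -(39 - 3·14) = 3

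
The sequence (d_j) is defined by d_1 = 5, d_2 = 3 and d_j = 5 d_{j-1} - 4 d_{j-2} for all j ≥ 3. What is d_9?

-43685

d_3 = 5(3) - 4(5) = -5
d_4 = 5(-5) - 4(3) = -37
d_5 = 5(-37) - 4(-5) = -165
d_6 = 5(-165) - 4(-37) = -677
d_7 = 5(-677) - 4(-165) = -2725
d_8 = 5(-2725) - 4(-677) = -10917
d_9 = 5(-10917) - 4(-2725) = -43685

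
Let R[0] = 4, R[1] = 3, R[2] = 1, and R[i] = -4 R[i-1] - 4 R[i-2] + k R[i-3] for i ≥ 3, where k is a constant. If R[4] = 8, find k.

R[3] = -16 + 4k
R[4] = 60 - 13k
So 60 - 13k = 8, giving k = 4.

4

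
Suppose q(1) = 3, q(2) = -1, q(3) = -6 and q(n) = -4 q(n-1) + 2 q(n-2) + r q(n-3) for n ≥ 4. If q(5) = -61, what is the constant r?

-3

q(4) = 22 + 3r
q(5) = -100 - 13r
So -100 - 13r = -61, giving r = -3.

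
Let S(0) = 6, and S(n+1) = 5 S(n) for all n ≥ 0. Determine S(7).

S(1) = 5·6 = 30
S(2) = 5·30 = 150
S(3) = 5·150 = 750
S(4) = 5·750 = 3750
S(5) = 5·3750 = 18750
S(6) = 5·18750 = 93750
S(7) = 5·93750 = 468750

468750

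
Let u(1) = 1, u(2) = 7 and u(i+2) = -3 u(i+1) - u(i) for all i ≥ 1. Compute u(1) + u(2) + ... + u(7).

-767

u(3) = -3·7 - 1 = -22
u(4) = -3·(-22) - 7 = 59
u(5) = -3·59 - (-22) = -155
u(6) = -3·(-155) - 59 = 406
u(7) = -3·406 - (-155) = -1063
Sum = 1 + 7 + (-22) + 59 + (-155) + 406 + (-1063) = -767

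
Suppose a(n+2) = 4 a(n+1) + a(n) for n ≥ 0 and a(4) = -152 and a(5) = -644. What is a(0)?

Rearranging, a(n-2) = a(n) - 4 a(n-1).
a(3) = -644 - 4*(-152) = -36
a(2) = -152 - 4*(-36) = -8
a(1) = -36 - 4*(-8) = -4
a(0) = -8 - 4*(-4) = 8

8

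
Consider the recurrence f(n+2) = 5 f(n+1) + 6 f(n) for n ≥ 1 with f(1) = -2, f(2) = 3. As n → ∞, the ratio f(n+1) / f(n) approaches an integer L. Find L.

The characteristic equation is r^2 - 5r - 6 = 0, which factors as (r - 6)(r + 1) = 0.
So the roots are 6 and -1. Since |6| > |-1| and the coefficient of 6^n is non-zero, the ratio tends to 6.

6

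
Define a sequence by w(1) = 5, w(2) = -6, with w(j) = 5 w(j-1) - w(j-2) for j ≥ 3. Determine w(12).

-46952369

w(3) = 5*(-6) - 5 = -35
w(4) = 5*(-35) - (-6) = -169
w(5) = 5*(-169) - (-35) = -810
w(6) = 5*(-810) - (-169) = -3881
w(7) = 5*(-3881) - (-810) = -18595
w(8) = 5*(-18595) - (-3881) = -89094
w(9) = 5*(-89094) - (-18595) = -426875
w(10) = 5*(-426875) - (-89094) = -2045281
w(11) = 5*(-2045281) - (-426875) = -9799530
w(12) = 5*(-9799530) - (-2045281) = -46952369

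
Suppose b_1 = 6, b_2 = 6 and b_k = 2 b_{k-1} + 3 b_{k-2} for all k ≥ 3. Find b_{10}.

b_3 = 2(6) + 3(6) = 30
b_4 = 2(30) + 3(6) = 78
b_5 = 2(78) + 3(30) = 246
b_6 = 2(246) + 3(78) = 726
b_7 = 2(726) + 3(246) = 2190
b_8 = 2(2190) + 3(726) = 6558
b_9 = 2(6558) + 3(2190) = 19686
b_{10} = 2(19686) + 3(6558) = 59046

59046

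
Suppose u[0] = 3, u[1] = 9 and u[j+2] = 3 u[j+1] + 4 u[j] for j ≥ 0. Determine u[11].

u[2] = 3·9 + 4·3 = 39
u[3] = 3·39 + 4·9 = 153
u[4] = 3·153 + 4·39 = 615
u[5] = 3·615 + 4·153 = 2457
u[6] = 3·2457 + 4·615 = 9831
u[7] = 3·9831 + 4·2457 = 39321
u[8] = 3·39321 + 4·9831 = 157287
u[9] = 3·157287 + 4·39321 = 629145
u[10] = 3·629145 + 4·157287 = 2516583
u[11] = 3·2516583 + 4·629145 = 10066329

10066329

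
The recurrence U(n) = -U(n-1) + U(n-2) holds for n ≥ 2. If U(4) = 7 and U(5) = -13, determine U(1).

Rearranging, U(n-2) = U(n) + U(n-1).
U(3) = -13 + 7 = -6
U(2) = 7 + (-6) = 1
U(1) = -6 + 1 = -5

-5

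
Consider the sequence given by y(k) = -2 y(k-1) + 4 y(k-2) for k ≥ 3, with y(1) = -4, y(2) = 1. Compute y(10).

51712

y(3) = -2*1 + 4*(-4) = -18
y(4) = -2*(-18) + 4*1 = 40
y(5) = -2*40 + 4*(-18) = -152
y(6) = -2*(-152) + 4*40 = 464
y(7) = -2*464 + 4*(-152) = -1536
y(8) = -2*(-1536) + 4*464 = 4928
y(9) = -2*4928 + 4*(-1536) = -16000
y(10) = -2*(-16000) + 4*4928 = 51712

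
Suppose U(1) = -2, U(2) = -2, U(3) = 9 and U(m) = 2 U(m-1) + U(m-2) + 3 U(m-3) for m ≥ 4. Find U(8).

590

U(4) = 2*9 + (-2) + 3*(-2) = 10
U(5) = 2*10 + 9 + 3*(-2) = 23
U(6) = 2*23 + 10 + 3*9 = 83
U(7) = 2*83 + 23 + 3*10 = 219
U(8) = 2*219 + 83 + 3*23 = 590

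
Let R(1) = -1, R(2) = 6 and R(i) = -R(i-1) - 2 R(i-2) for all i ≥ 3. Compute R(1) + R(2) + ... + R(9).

R(3) = -6 - 2·(-1) = -4
R(4) = -(-4) - 2·6 = -8
R(5) = -(-8) - 2·(-4) = 16
R(6) = -16 - 2·(-8) = 0
R(7) = -0 - 2·16 = -32
R(8) = -(-32) - 2·0 = 32
R(9) = -32 - 2·(-32) = 32
Sum = (-1) + 6 + (-4) + (-8) + 16 + 0 + (-32) + 32 + 32 = 41

41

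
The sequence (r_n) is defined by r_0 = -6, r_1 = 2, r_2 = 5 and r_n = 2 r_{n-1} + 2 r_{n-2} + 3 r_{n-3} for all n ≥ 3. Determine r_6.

50

r_3 = 2*5 + 2*2 + 3*(-6) = -4
r_4 = 2*(-4) + 2*5 + 3*2 = 8
r_5 = 2*8 + 2*(-4) + 3*5 = 23
r_6 = 2*23 + 2*8 + 3*(-4) = 50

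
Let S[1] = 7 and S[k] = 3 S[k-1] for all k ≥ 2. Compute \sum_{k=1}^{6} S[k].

S[2] = 3·7 = 21
S[3] = 3·21 = 63
S[4] = 3·63 = 189
S[5] = 3·189 = 567
S[6] = 3·567 = 1701
Sum = 7 + 21 + 63 + 189 + 567 + 1701 = 2548

2548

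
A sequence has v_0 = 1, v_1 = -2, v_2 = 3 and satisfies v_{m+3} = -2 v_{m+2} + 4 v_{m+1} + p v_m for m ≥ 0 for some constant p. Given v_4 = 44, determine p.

v_3 = -14 + p
v_4 = 40 - 4p
So 40 - 4p = 44, giving p = -1.

-1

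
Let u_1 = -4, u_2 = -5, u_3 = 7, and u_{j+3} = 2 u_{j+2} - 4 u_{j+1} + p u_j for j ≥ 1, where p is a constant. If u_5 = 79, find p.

-3

u_4 = 34 - 4p
u_5 = 40 - 13p
So 40 - 13p = 79, giving p = -3.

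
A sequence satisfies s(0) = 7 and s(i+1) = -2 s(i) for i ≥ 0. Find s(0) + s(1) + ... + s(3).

-35

s(1) = -2(7) = -14
s(2) = -2(-14) = 28
s(3) = -2(28) = -56
Sum = 7 + (-14) + 28 + (-56) = -35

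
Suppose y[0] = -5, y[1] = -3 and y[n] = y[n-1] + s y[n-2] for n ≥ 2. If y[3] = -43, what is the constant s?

5

y[2] = -3 - 5s
y[3] = -3 - 8s
So -3 - 8s = -43, giving s = 5.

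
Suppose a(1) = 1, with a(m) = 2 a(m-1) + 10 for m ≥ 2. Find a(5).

a(2) = 2*1 + 10 = 12
a(3) = 2*12 + 10 = 34
a(4) = 2*34 + 10 = 78
a(5) = 2*78 + 10 = 166

166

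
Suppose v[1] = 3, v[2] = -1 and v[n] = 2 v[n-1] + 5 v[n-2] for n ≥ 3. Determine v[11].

v[3] = 2·(-1) + 5·3 = 13
v[4] = 2·13 + 5·(-1) = 21
v[5] = 2·21 + 5·13 = 107
v[6] = 2·107 + 5·21 = 319
v[7] = 2·319 + 5·107 = 1173
v[8] = 2·1173 + 5·319 = 3941
v[9] = 2·3941 + 5·1173 = 13747
v[10] = 2·13747 + 5·3941 = 47199
v[11] = 2·47199 + 5·13747 = 163133

163133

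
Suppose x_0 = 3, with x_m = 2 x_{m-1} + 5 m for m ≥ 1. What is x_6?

x_1 = 2(3) + 5 = 11
x_2 = 2(11) + 10 = 32
x_3 = 2(32) + 15 = 79
x_4 = 2(79) + 20 = 178
x_5 = 2(178) + 25 = 381
x_6 = 2(381) + 30 = 792

792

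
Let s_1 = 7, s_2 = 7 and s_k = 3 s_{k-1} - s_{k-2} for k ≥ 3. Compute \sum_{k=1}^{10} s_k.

s_3 = 3·7 - 7 = 14
s_4 = 3·14 - 7 = 35
s_5 = 3·35 - 14 = 91
s_6 = 3·91 - 35 = 238
s_7 = 3·238 - 91 = 623
s_8 = 3·623 - 238 = 1631
s_9 = 3·1631 - 623 = 4270
s_{10} = 3·4270 - 1631 = 11179
Sum = 7 + 7 + 14 + 35 + 91 + 238 + 623 + 1631 + 4270 + 11179 = 18095

18095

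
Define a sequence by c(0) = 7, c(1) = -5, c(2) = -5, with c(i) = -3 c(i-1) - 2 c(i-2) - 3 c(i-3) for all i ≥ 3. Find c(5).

c(3) = -3(-5) - 2(-5) - 3(7) = 4
c(4) = -3(4) - 2(-5) - 3(-5) = 13
c(5) = -3(13) - 2(4) - 3(-5) = -32

-32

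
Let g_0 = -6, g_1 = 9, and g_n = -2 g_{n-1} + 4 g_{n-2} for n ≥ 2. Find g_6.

-4224

g_2 = -2(9) + 4(-6) = -42
g_3 = -2(-42) + 4(9) = 120
g_4 = -2(120) + 4(-42) = -408
g_5 = -2(-408) + 4(120) = 1296
g_6 = -2(1296) + 4(-408) = -4224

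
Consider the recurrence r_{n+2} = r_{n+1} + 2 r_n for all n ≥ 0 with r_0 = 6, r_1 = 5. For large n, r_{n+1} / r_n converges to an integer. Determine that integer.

2

The characteristic equation is r^2 - r - 2 = 0, which factors as (r - 2)(r + 1) = 0.
So the roots are 2 and -1. Since |2| > |-1| and the coefficient of 2^n is non-zero, the ratio tends to 2.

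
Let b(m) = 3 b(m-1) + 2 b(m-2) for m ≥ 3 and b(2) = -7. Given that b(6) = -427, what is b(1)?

7

Let b(1) = z.
b(3) = -21 + 2z
b(4) = -77 + 6z
b(5) = -273 + 22z
b(6) = -973 + 78z
So -973 + 78z = -427, giving z = 7.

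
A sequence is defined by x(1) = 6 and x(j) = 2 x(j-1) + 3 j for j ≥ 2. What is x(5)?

x(2) = 2*6 + 6 = 18
x(3) = 2*18 + 9 = 45
x(4) = 2*45 + 12 = 102
x(5) = 2*102 + 15 = 219

219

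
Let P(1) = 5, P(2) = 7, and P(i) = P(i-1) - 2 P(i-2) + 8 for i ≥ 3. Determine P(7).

P(3) = 7 - 2(5) + 8 = 5
P(4) = 5 - 2(7) + 8 = -1
P(5) = (-1) - 2(5) + 8 = -3
P(6) = (-3) - 2(-1) + 8 = 7
P(7) = 7 - 2(-3) + 8 = 21

21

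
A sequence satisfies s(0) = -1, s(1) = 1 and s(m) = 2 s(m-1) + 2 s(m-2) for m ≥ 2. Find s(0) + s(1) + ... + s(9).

1034

s(2) = 2*1 + 2*(-1) = 0
s(3) = 2*0 + 2*1 = 2
s(4) = 2*2 + 2*0 = 4
s(5) = 2*4 + 2*2 = 12
s(6) = 2*12 + 2*4 = 32
s(7) = 2*32 + 2*12 = 88
s(8) = 2*88 + 2*32 = 240
s(9) = 2*240 + 2*88 = 656
Sum = (-1) + 1 + 0 + 2 + 4 + 12 + 32 + 88 + 240 + 656 = 1034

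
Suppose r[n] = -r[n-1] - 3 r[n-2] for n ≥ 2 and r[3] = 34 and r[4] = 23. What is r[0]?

Rearranging, r[n-2] = (r[n] + r[n-1]) / -3.
r[2] = (23 + 34) / -3 = 57/-3 = -19
r[1] = (34 + (-19)) / -3 = 15/-3 = -5
r[0] = (-19 + (-5)) / -3 = -24/-3 = 8

8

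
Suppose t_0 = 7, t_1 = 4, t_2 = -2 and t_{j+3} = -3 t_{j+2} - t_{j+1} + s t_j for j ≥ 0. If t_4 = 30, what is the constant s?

-2

t_3 = 2 + 7s
t_4 = -4 - 17s
So -4 - 17s = 30, giving s = -2.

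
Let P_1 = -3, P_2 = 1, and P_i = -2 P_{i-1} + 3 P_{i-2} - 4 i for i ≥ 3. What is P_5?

P_3 = -2*1 + 3*(-3) - 12 = -23
P_4 = -2*(-23) + 3*1 - 16 = 33
P_5 = -2*33 + 3*(-23) - 20 = -155

-155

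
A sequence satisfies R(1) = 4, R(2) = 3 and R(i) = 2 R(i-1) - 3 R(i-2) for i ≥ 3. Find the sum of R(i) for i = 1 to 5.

R(3) = 2(3) - 3(4) = -6
R(4) = 2(-6) - 3(3) = -21
R(5) = 2(-21) - 3(-6) = -24
Sum = 4 + 3 + (-6) + (-21) + (-24) = -44

-44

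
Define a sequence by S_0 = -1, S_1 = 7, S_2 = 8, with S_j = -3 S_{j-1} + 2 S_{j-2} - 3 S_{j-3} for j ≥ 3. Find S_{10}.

S_3 = -3*8 + 2*7 - 3*(-1) = -7
S_4 = -3*(-7) + 2*8 - 3*7 = 16
S_5 = -3*16 + 2*(-7) - 3*8 = -86
S_6 = -3*(-86) + 2*16 - 3*(-7) = 311
S_7 = -3*311 + 2*(-86) - 3*16 = -1153
S_8 = -3*(-1153) + 2*311 - 3*(-86) = 4339
S_9 = -3*4339 + 2*(-1153) - 3*311 = -16256
S_{10} = -3*(-16256) + 2*4339 - 3*(-1153) = 60905

60905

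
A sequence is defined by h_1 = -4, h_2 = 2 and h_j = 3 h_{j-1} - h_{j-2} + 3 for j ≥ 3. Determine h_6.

293

h_3 = 3*2 - (-4) + 3 = 13
h_4 = 3*13 - 2 + 3 = 40
h_5 = 3*40 - 13 + 3 = 110
h_6 = 3*110 - 40 + 3 = 293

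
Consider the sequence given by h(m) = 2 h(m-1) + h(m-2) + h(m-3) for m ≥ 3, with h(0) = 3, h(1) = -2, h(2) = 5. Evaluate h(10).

7057

h(3) = 2(5) + (-2) + 3 = 11
h(4) = 2(11) + 5 + (-2) = 25
h(5) = 2(25) + 11 + 5 = 66
h(6) = 2(66) + 25 + 11 = 168
h(7) = 2(168) + 66 + 25 = 427
h(8) = 2(427) + 168 + 66 = 1088
h(9) = 2(1088) + 427 + 168 = 2771
h(10) = 2(2771) + 1088 + 427 = 7057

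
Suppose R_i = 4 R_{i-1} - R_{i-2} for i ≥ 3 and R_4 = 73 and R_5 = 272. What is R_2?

7

Rearranging, R_{i-2} = -(R_i - 4 R_{i-1}).
R_3 = -(272 - 4·73) = 20
R_2 = -(73 - 4·20) = 7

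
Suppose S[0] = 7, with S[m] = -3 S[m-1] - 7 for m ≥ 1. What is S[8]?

S[1] = -3·7 - 7 = -28
S[2] = -3·(-28) - 7 = 77
S[3] = -3·77 - 7 = -238
S[4] = -3·(-238) - 7 = 707
S[5] = -3·707 - 7 = -2128
S[6] = -3·(-2128) - 7 = 6377
S[7] = -3·6377 - 7 = -19138
S[8] = -3·(-19138) - 7 = 57407

57407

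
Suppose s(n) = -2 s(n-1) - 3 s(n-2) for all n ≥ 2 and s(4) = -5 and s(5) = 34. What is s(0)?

-1

Rearranging, s(n-2) = (s(n) + 2 s(n-1)) / -3.
s(3) = (34 + 2(-5)) / -3 = 24/-3 = -8
s(2) = (-5 + 2(-8)) / -3 = -21/-3 = 7
s(1) = (-8 + 2(7)) / -3 = 6/-3 = -2
s(0) = (7 + 2(-2)) / -3 = 3/-3 = -1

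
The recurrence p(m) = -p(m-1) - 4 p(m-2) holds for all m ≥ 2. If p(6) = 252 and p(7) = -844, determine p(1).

Rearranging, p(m-2) = (p(m) + p(m-1)) / -4.
p(5) = (-844 + 252) / -4 = -592/-4 = 148
p(4) = (252 + 148) / -4 = 400/-4 = -100
p(3) = (148 + (-100)) / -4 = 48/-4 = -12
p(2) = (-100 + (-12)) / -4 = -112/-4 = 28
p(1) = (-12 + 28) / -4 = 16/-4 = -4

-4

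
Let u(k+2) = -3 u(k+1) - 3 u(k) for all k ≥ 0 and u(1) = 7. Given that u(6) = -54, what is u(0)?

Let u(0) = w.
u(2) = -21 - 3w
u(3) = 42 + 9w
u(4) = -63 - 18w
u(5) = 63 + 27w
u(6) = -27w
So -27w = -54, giving w = 2.

2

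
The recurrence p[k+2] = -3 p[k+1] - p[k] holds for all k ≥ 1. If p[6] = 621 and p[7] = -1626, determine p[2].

Rearranging, p[k-2] = -(p[k] + 3 p[k-1]).
p[5] = -(-1626 + 3·621) = -237
p[4] = -(621 + 3·(-237)) = 90
p[3] = -(-237 + 3·90) = -33
p[2] = -(90 + 3·(-33)) = 9

9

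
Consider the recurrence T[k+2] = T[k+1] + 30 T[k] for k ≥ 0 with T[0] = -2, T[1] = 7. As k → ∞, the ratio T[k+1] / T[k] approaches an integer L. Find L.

6

The characteristic equation is r^2 - r - 30 = 0, which factors as (r - 6)(r + 5) = 0.
So the roots are 6 and -5. Since |6| > |-5| and the coefficient of 6^k is non-zero, the ratio tends to 6.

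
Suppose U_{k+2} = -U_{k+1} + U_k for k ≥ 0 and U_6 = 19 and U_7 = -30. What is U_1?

2

Rearranging, U_{k-2} = U_k + U_{k-1}.
U_5 = -30 + 19 = -11
U_4 = 19 + (-11) = 8
U_3 = -11 + 8 = -3
U_2 = 8 + (-3) = 5
U_1 = -3 + 5 = 2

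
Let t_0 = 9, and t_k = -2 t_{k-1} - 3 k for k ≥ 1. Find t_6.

612

t_1 = -2*9 - 3 = -21
t_2 = -2*(-21) - 6 = 36
t_3 = -2*36 - 9 = -81
t_4 = -2*(-81) - 12 = 150
t_5 = -2*150 - 15 = -315
t_6 = -2*(-315) - 18 = 612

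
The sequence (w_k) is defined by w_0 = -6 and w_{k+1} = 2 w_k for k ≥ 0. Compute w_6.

w_1 = 2(-6) = -12
w_2 = 2(-12) = -24
w_3 = 2(-24) = -48
w_4 = 2(-48) = -96
w_5 = 2(-96) = -192
w_6 = 2(-192) = -384

-384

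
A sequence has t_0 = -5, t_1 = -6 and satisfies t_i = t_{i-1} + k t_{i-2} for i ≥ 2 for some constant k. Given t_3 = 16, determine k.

-2

t_2 = -6 - 5k
t_3 = -6 - 11k
So -6 - 11k = 16, giving k = -2.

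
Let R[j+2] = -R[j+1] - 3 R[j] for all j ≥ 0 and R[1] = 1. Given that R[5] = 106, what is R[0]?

Let R[0] = y.
R[2] = -1 - 3y
R[3] = -2 + 3y
R[4] = 5 + 6y
R[5] = 1 - 15y
So 1 - 15y = 106, giving y = -7.

-7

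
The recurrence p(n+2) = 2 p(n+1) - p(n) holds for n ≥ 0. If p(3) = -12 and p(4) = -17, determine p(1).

-2

Rearranging, p(n-2) = -(p(n) - 2 p(n-1)).
p(2) = -(-17 - 2·(-12)) = -7
p(1) = -(-12 - 2·(-7)) = -2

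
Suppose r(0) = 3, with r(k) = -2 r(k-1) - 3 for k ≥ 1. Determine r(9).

r(1) = -2·3 - 3 = -9
r(2) = -2·(-9) - 3 = 15
r(3) = -2·15 - 3 = -33
r(4) = -2·(-33) - 3 = 63
r(5) = -2·63 - 3 = -129
r(6) = -2·(-129) - 3 = 255
r(7) = -2·255 - 3 = -513
r(8) = -2·(-513) - 3 = 1023
r(9) = -2·1023 - 3 = -2049

-2049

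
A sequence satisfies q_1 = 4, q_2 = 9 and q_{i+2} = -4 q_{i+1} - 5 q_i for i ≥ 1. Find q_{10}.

q_3 = -4*9 - 5*4 = -56
q_4 = -4*(-56) - 5*9 = 179
q_5 = -4*179 - 5*(-56) = -436
q_6 = -4*(-436) - 5*179 = 849
q_7 = -4*849 - 5*(-436) = -1216
q_8 = -4*(-1216) - 5*849 = 619
q_9 = -4*619 - 5*(-1216) = 3604
q_{10} = -4*3604 - 5*619 = -17511

-17511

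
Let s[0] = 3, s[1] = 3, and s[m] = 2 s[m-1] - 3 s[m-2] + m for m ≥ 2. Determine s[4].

-9

s[2] = 2·3 - 3·3 + 2 = -1
s[3] = 2·(-1) - 3·3 + 3 = -8
s[4] = 2·(-8) - 3·(-1) + 4 = -9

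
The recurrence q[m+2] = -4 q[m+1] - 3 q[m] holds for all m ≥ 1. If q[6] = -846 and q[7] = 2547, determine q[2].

-6

Rearranging, q[m-2] = (q[m] + 4 q[m-1]) / -3.
q[5] = (2547 + 4(-846)) / -3 = -837/-3 = 279
q[4] = (-846 + 4(279)) / -3 = 270/-3 = -90
q[3] = (279 + 4(-90)) / -3 = -81/-3 = 27
q[2] = (-90 + 4(27)) / -3 = 18/-3 = -6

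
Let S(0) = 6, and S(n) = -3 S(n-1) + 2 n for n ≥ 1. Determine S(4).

S(1) = -3(6) + 2 = -16
S(2) = -3(-16) + 4 = 52
S(3) = -3(52) + 6 = -150
S(4) = -3(-150) + 8 = 458

458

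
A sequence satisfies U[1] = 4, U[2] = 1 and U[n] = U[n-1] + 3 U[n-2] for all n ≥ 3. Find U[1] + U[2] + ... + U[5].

U[3] = 1 + 3·4 = 13
U[4] = 13 + 3·1 = 16
U[5] = 16 + 3·13 = 55
Sum = 4 + 1 + 13 + 16 + 55 = 89

89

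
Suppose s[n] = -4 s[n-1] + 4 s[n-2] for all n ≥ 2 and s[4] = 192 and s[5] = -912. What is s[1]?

Rearranging, s[n-2] = (s[n] + 4 s[n-1]) / 4.
s[3] = (-912 + 4(192)) / 4 = -144/4 = -36
s[2] = (192 + 4(-36)) / 4 = 48/4 = 12
s[1] = (-36 + 4(12)) / 4 = 12/4 = 3

3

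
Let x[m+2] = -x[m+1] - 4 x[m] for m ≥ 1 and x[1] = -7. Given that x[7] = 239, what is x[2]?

-3

Let x[2] = z.
x[3] = 28 - z
x[4] = -28 - 3z
x[5] = -84 + 7z
x[6] = 196 + 5z
x[7] = 140 - 33z
So 140 - 33z = 239, giving z = -3.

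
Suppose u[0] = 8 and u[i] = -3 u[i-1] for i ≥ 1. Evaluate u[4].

648

u[1] = -3(8) = -24
u[2] = -3(-24) = 72
u[3] = -3(72) = -216
u[4] = -3(-216) = 648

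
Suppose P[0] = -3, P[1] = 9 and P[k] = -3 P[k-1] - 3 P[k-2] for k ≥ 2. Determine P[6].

81

P[2] = -3·9 - 3·(-3) = -18
P[3] = -3·(-18) - 3·9 = 27
P[4] = -3·27 - 3·(-18) = -27
P[5] = -3·(-27) - 3·27 = 0
P[6] = -3·0 - 3·(-27) = 81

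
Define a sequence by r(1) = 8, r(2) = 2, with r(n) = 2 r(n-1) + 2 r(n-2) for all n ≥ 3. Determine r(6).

r(3) = 2(2) + 2(8) = 20
r(4) = 2(20) + 2(2) = 44
r(5) = 2(44) + 2(20) = 128
r(6) = 2(128) + 2(44) = 344

344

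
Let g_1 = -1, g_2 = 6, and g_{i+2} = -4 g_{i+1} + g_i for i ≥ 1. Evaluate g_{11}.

g_3 = -4*6 + (-1) = -25
g_4 = -4*(-25) + 6 = 106
g_5 = -4*106 + (-25) = -449
g_6 = -4*(-449) + 106 = 1902
g_7 = -4*1902 + (-449) = -8057
g_8 = -4*(-8057) + 1902 = 34130
g_9 = -4*34130 + (-8057) = -144577
g_{10} = -4*(-144577) + 34130 = 612438
g_{11} = -4*612438 + (-144577) = -2594329

-2594329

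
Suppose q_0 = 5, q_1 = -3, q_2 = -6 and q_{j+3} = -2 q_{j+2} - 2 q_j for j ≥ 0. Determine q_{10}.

q_3 = -2(-6) - 2(5) = 2
q_4 = -2(2) - 2(-3) = 2
q_5 = -2(2) - 2(-6) = 8
q_6 = -2(8) - 2(2) = -20
q_7 = -2(-20) - 2(2) = 36
q_8 = -2(36) - 2(8) = -88
q_9 = -2(-88) - 2(-20) = 216
q_{10} = -2(216) - 2(36) = -504

-504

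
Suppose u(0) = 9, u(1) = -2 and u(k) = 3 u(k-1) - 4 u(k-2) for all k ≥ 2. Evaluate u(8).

u(2) = 3*(-2) - 4*9 = -42
u(3) = 3*(-42) - 4*(-2) = -118
u(4) = 3*(-118) - 4*(-42) = -186
u(5) = 3*(-186) - 4*(-118) = -86
u(6) = 3*(-86) - 4*(-186) = 486
u(7) = 3*486 - 4*(-86) = 1802
u(8) = 3*1802 - 4*486 = 3462

3462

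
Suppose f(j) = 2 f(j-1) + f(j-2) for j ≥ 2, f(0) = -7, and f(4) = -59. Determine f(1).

Let f(1) = x.
f(2) = -7 + 2x
f(3) = -14 + 5x
f(4) = -35 + 12x
So -35 + 12x = -59, giving x = -2.

-2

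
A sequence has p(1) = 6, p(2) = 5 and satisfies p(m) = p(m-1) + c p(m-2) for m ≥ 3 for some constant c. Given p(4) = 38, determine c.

p(3) = 5 + 6c
p(4) = 5 + 11c
So 5 + 11c = 38, giving c = 3.

3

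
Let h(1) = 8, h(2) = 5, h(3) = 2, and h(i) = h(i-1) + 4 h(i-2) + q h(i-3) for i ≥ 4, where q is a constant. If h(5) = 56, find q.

h(4) = 22 + 8q
h(5) = 30 + 13q
So 30 + 13q = 56, giving q = 2.

2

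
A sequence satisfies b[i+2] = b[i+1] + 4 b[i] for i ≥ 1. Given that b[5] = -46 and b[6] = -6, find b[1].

Rearranging, b[i-2] = (b[i] - b[i-1]) / 4.
b[4] = (-6 - (-46)) / 4 = 40/4 = 10
b[3] = (-46 - 10) / 4 = -56/4 = -14
b[2] = (10 - (-14)) / 4 = 24/4 = 6
b[1] = (-14 - 6) / 4 = -20/4 = -5

-5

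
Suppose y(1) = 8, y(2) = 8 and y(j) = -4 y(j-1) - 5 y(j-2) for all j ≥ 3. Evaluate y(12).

y(3) = -4·8 - 5·8 = -72
y(4) = -4·(-72) - 5·8 = 248
y(5) = -4·248 - 5·(-72) = -632
y(6) = -4·(-632) - 5·248 = 1288
y(7) = -4·1288 - 5·(-632) = -1992
y(8) = -4·(-1992) - 5·1288 = 1528
y(9) = -4·1528 - 5·(-1992) = 3848
y(10) = -4·3848 - 5·1528 = -23032
y(11) = -4·(-23032) - 5·3848 = 72888
y(12) = -4·72888 - 5·(-23032) = -176392

-176392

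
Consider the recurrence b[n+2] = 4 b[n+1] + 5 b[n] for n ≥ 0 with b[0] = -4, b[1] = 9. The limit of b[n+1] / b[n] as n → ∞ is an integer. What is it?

The characteristic equation is r^2 - 4r - 5 = 0, which factors as (r - 5)(r + 1) = 0.
So the roots are 5 and -1. Since |5| > |-1| and the coefficient of 5^n is non-zero, the ratio tends to 5.

5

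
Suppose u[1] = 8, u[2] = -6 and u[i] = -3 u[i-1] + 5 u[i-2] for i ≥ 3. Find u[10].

u[3] = -3*(-6) + 5*8 = 58
u[4] = -3*58 + 5*(-6) = -204
u[5] = -3*(-204) + 5*58 = 902
u[6] = -3*902 + 5*(-204) = -3726
u[7] = -3*(-3726) + 5*902 = 15688
u[8] = -3*15688 + 5*(-3726) = -65694
u[9] = -3*(-65694) + 5*15688 = 275522
u[10] = -3*275522 + 5*(-65694) = -1155036

-1155036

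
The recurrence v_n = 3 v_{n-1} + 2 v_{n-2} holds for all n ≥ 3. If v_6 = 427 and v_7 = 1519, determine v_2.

Rearranging, v_{n-2} = (v_n - 3 v_{n-1}) / 2.
v_5 = (1519 - 3(427)) / 2 = 238/2 = 119
v_4 = (427 - 3(119)) / 2 = 70/2 = 35
v_3 = (119 - 3(35)) / 2 = 14/2 = 7
v_2 = (35 - 3(7)) / 2 = 14/2 = 7

7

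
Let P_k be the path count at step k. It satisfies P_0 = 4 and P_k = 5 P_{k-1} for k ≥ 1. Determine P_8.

P_1 = 5(4) = 20
P_2 = 5(20) = 100
P_3 = 5(100) = 500
P_4 = 5(500) = 2500
P_5 = 5(2500) = 12500
P_6 = 5(12500) = 62500
P_7 = 5(62500) = 312500
P_8 = 5(312500) = 1562500

1562500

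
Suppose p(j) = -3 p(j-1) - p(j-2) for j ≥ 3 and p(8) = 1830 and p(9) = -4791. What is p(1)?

Rearranging, p(j-2) = -(p(j) + 3 p(j-1)).
p(7) = -(-4791 + 3*1830) = -699
p(6) = -(1830 + 3*(-699)) = 267
p(5) = -(-699 + 3*267) = -102
p(4) = -(267 + 3*(-102)) = 39
p(3) = -(-102 + 3*39) = -15
p(2) = -(39 + 3*(-15)) = 6
p(1) = -(-15 + 3*6) = -3

-3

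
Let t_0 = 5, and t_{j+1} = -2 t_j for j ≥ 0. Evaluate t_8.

t_1 = -2*5 = -10
t_2 = -2*(-10) = 20
t_3 = -2*20 = -40
t_4 = -2*(-40) = 80
t_5 = -2*80 = -160
t_6 = -2*(-160) = 320
t_7 = -2*320 = -640
t_8 = -2*(-640) = 1280

1280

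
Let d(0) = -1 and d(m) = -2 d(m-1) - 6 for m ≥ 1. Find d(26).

67108862

The fixed point is -6/(1 + 2) = -2, so d(m) + 2 = -2(d(m-1) + 2).
Hence d(m) = 1·(-2)^m - 2.
d(26) = 1·(-2)^{26} - 2 = 1·67108864 - 2 = 67108862.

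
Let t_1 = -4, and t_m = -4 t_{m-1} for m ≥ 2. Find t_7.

-16384

t_2 = -4·(-4) = 16
t_3 = -4·16 = -64
t_4 = -4·(-64) = 256
t_5 = -4·256 = -1024
t_6 = -4·(-1024) = 4096
t_7 = -4·4096 = -16384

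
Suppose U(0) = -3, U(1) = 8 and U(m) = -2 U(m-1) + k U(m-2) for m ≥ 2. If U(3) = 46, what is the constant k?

U(2) = -16 - 3k
U(3) = 32 + 14k
So 32 + 14k = 46, giving k = 1.

1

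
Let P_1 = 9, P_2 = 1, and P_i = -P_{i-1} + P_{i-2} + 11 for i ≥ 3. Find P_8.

-103

P_3 = -1 + 9 + 11 = 19
P_4 = -19 + 1 + 11 = -7
P_5 = -(-7) + 19 + 11 = 37
P_6 = -37 + (-7) + 11 = -33
P_7 = -(-33) + 37 + 11 = 81
P_8 = -81 + (-33) + 11 = -103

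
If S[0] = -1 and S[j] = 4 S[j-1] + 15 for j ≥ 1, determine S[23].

The fixed point is 15/(1 - 4) = -5, so S[j] + 5 = 4(S[j-1] + 5).
Hence S[j] = 4·4^j - 5.
S[23] = 4·4^{23} - 5 = 4·70368744177664 - 5 = 281474976710651.

281474976710651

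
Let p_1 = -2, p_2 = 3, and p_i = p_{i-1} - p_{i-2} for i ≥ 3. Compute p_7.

-2

p_3 = 3 - (-2) = 5
p_4 = 5 - 3 = 2
p_5 = 2 - 5 = -3
p_6 = (-3) - 2 = -5
p_7 = (-5) - (-3) = -2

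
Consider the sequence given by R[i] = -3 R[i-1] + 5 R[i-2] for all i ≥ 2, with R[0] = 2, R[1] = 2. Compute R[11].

R[2] = -3·2 + 5·2 = 4
R[3] = -3·4 + 5·2 = -2
R[4] = -3·(-2) + 5·4 = 26
R[5] = -3·26 + 5·(-2) = -88
R[6] = -3·(-88) + 5·26 = 394
R[7] = -3·394 + 5·(-88) = -1622
R[8] = -3·(-1622) + 5·394 = 6836
R[9] = -3·6836 + 5·(-1622) = -28618
R[10] = -3·(-28618) + 5·6836 = 120034
R[11] = -3·120034 + 5·(-28618) = -503192

-503192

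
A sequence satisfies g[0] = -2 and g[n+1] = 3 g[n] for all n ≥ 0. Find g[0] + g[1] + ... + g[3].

-80

g[1] = 3(-2) = -6
g[2] = 3(-6) = -18
g[3] = 3(-18) = -54
Sum = (-2) + (-6) + (-18) + (-54) = -80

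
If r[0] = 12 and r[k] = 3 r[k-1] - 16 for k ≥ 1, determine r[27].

The fixed point is -16/(1 - 3) = 8, so r[k] - 8 = 3(r[k-1] - 8).
Hence r[k] = 4·3^k + 8.
r[27] = 4·3^{27} + 8 = 4·7625597484987 + 8 = 30502389939956.

30502389939956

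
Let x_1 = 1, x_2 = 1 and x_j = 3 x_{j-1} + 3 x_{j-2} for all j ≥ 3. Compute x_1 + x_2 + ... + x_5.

110

x_3 = 3*1 + 3*1 = 6
x_4 = 3*6 + 3*1 = 21
x_5 = 3*21 + 3*6 = 81
Sum = 1 + 1 + 6 + 21 + 81 = 110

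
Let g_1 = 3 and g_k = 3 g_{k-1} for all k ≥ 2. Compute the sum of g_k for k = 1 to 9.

g_2 = 3(3) = 9
g_3 = 3(9) = 27
g_4 = 3(27) = 81
g_5 = 3(81) = 243
g_6 = 3(243) = 729
g_7 = 3(729) = 2187
g_8 = 3(2187) = 6561
g_9 = 3(6561) = 19683
Sum = 3 + 9 + 27 + 81 + 243 + 729 + 2187 + 6561 + 19683 = 29523

29523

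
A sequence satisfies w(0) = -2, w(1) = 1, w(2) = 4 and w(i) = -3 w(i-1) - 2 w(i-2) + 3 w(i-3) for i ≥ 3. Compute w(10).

w(3) = -3·4 - 2·1 + 3·(-2) = -20
w(4) = -3·(-20) - 2·4 + 3·1 = 55
w(5) = -3·55 - 2·(-20) + 3·4 = -113
w(6) = -3·(-113) - 2·55 + 3·(-20) = 169
w(7) = -3·169 - 2·(-113) + 3·55 = -116
w(8) = -3·(-116) - 2·169 + 3·(-113) = -329
w(9) = -3·(-329) - 2·(-116) + 3·169 = 1726
w(10) = -3·1726 - 2·(-329) + 3·(-116) = -4868

-4868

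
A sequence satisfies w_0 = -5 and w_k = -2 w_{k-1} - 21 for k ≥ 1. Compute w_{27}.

-268435463

The fixed point is -21/(1 + 2) = -7, so w_k + 7 = -2(w_{k-1} + 7).
Hence w_k = 2·(-2)^k - 7.
w_{27} = 2·(-2)^{27} - 7 = 2·-134217728 - 7 = -268435463.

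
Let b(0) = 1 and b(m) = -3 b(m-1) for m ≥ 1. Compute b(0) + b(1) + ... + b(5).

-182

b(1) = -3*1 = -3
b(2) = -3*(-3) = 9
b(3) = -3*9 = -27
b(4) = -3*(-27) = 81
b(5) = -3*81 = -243
Sum = 1 + (-3) + 9 + (-27) + 81 + (-243) = -182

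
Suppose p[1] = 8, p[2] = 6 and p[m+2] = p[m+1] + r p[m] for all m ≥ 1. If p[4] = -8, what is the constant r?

-1

p[3] = 6 + 8r
p[4] = 6 + 14r
So 6 + 14r = -8, giving r = -1.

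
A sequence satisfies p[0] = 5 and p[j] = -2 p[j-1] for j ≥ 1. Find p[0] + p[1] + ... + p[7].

p[1] = -2*5 = -10
p[2] = -2*(-10) = 20
p[3] = -2*20 = -40
p[4] = -2*(-40) = 80
p[5] = -2*80 = -160
p[6] = -2*(-160) = 320
p[7] = -2*320 = -640
Sum = 5 + (-10) + 20 + (-40) + 80 + (-160) + 320 + (-640) = -425

-425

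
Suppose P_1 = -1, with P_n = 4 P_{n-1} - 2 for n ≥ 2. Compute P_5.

-426

P_2 = 4·(-1) - 2 = -6
P_3 = 4·(-6) - 2 = -26
P_4 = 4·(-26) - 2 = -106
P_5 = 4·(-106) - 2 = -426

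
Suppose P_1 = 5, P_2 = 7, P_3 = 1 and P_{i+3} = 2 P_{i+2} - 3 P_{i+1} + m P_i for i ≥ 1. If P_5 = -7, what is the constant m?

P_4 = -19 + 5m
P_5 = -41 + 17m
So -41 + 17m = -7, giving m = 2.

2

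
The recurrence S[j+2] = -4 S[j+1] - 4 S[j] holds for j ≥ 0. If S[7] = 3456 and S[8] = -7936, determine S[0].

1

Rearranging, S[j-2] = (S[j] + 4 S[j-1]) / -4.
S[6] = (-7936 + 4(3456)) / -4 = 5888/-4 = -1472
S[5] = (3456 + 4(-1472)) / -4 = -2432/-4 = 608
S[4] = (-1472 + 4(608)) / -4 = 960/-4 = -240
S[3] = (608 + 4(-240)) / -4 = -352/-4 = 88
S[2] = (-240 + 4(88)) / -4 = 112/-4 = -28
S[1] = (88 + 4(-28)) / -4 = -24/-4 = 6
S[0] = (-28 + 4(6)) / -4 = -4/-4 = 1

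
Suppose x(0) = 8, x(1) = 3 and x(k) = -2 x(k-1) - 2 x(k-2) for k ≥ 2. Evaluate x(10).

-352

x(2) = -2*3 - 2*8 = -22
x(3) = -2*(-22) - 2*3 = 38
x(4) = -2*38 - 2*(-22) = -32
x(5) = -2*(-32) - 2*38 = -12
x(6) = -2*(-12) - 2*(-32) = 88
x(7) = -2*88 - 2*(-12) = -152
x(8) = -2*(-152) - 2*88 = 128
x(9) = -2*128 - 2*(-152) = 48
x(10) = -2*48 - 2*128 = -352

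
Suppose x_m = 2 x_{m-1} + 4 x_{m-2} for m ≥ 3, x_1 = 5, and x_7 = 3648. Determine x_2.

Let x_2 = w.
x_3 = 20 + 2w
x_4 = 40 + 8w
x_5 = 160 + 24w
x_6 = 480 + 80w
x_7 = 1600 + 256w
So 1600 + 256w = 3648, giving w = 8.

8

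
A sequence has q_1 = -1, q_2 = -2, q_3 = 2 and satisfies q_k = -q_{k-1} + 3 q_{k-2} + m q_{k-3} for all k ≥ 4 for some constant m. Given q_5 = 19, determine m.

q_4 = -8 - m
q_5 = 14 - m
So 14 - m = 19, giving m = -5.

-5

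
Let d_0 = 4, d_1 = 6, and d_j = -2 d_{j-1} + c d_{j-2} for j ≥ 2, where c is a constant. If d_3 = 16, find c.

d_2 = -12 + 4c
d_3 = 24 - 2c
So 24 - 2c = 16, giving c = 4.

4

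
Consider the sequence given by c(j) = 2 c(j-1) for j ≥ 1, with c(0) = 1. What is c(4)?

16

c(1) = 2(1) = 2
c(2) = 2(2) = 4
c(3) = 2(4) = 8
c(4) = 2(8) = 16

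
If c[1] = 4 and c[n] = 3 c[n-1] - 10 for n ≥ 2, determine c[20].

The fixed point is -10/(1 - 3) = 5, so c[n] - 5 = 3(c[n-1] - 5).
Hence c[n] = -1·3^{n-1} + 5.
c[20] = -1·3^{19} + 5 = -1·1162261467 + 5 = -1162261462.

-1162261462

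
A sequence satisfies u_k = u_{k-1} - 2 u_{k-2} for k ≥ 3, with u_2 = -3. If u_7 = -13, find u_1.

1

Let u_1 = v.
u_3 = -3 - 2v
u_4 = 3 - 2v
u_5 = 9 + 2v
u_6 = 3 + 6v
u_7 = -15 + 2v
So -15 + 2v = -13, giving v = 1.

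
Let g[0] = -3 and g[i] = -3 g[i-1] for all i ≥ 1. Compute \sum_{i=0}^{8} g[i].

-14763

g[1] = -3*(-3) = 9
g[2] = -3*9 = -27
g[3] = -3*(-27) = 81
g[4] = -3*81 = -243
g[5] = -3*(-243) = 729
g[6] = -3*729 = -2187
g[7] = -3*(-2187) = 6561
g[8] = -3*6561 = -19683
Sum = (-3) + 9 + (-27) + 81 + (-243) + 729 + (-2187) + 6561 + (-19683) = -14763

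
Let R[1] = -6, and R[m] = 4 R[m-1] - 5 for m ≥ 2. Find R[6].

R[2] = 4·(-6) - 5 = -29
R[3] = 4·(-29) - 5 = -121
R[4] = 4·(-121) - 5 = -489
R[5] = 4·(-489) - 5 = -1961
R[6] = 4·(-1961) - 5 = -7849

-7849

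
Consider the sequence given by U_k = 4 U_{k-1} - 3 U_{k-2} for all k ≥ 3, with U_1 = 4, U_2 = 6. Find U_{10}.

19686

U_3 = 4*6 - 3*4 = 12
U_4 = 4*12 - 3*6 = 30
U_5 = 4*30 - 3*12 = 84
U_6 = 4*84 - 3*30 = 246
U_7 = 4*246 - 3*84 = 732
U_8 = 4*732 - 3*246 = 2190
U_9 = 4*2190 - 3*732 = 6564
U_{10} = 4*6564 - 3*2190 = 19686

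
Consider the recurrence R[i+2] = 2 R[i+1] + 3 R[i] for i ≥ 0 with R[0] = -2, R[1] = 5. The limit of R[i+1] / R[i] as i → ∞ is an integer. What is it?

The characteristic equation is r^2 - 2r - 3 = 0, which factors as (r - 3)(r + 1) = 0.
So the roots are 3 and -1. Since |3| > |-1| and the coefficient of 3^i is non-zero, the ratio tends to 3.

3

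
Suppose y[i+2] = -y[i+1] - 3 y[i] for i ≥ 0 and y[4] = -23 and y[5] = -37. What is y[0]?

2

Rearranging, y[i-2] = (y[i] + y[i-1]) / -3.
y[3] = (-37 + (-23)) / -3 = -60/-3 = 20
y[2] = (-23 + 20) / -3 = -3/-3 = 1
y[1] = (20 + 1) / -3 = 21/-3 = -7
y[0] = (1 + (-7)) / -3 = -6/-3 = 2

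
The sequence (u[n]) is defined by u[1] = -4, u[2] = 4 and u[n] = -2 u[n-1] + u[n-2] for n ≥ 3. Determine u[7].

-396

u[3] = -2*4 + (-4) = -12
u[4] = -2*(-12) + 4 = 28
u[5] = -2*28 + (-12) = -68
u[6] = -2*(-68) + 28 = 164
u[7] = -2*164 + (-68) = -396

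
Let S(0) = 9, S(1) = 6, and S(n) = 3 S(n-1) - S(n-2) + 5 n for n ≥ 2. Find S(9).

S(2) = 3·6 - 9 + 10 = 19
S(3) = 3·19 - 6 + 15 = 66
S(4) = 3·66 - 19 + 20 = 199
S(5) = 3·199 - 66 + 25 = 556
S(6) = 3·556 - 199 + 30 = 1499
S(7) = 3·1499 - 556 + 35 = 3976
S(8) = 3·3976 - 1499 + 40 = 10469
S(9) = 3·10469 - 3976 + 45 = 27476

27476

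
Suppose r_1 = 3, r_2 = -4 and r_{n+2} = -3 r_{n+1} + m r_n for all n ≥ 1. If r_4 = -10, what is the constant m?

-2

r_3 = 12 + 3m
r_4 = -36 - 13m
So -36 - 13m = -10, giving m = -2.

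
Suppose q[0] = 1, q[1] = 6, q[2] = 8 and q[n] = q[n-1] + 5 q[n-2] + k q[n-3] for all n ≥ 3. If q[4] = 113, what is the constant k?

q[3] = 38 + k
q[4] = 78 + 7k
So 78 + 7k = 113, giving k = 5.

5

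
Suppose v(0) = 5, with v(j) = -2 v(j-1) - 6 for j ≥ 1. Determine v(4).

110

v(1) = -2*5 - 6 = -16
v(2) = -2*(-16) - 6 = 26
v(3) = -2*26 - 6 = -58
v(4) = -2*(-58) - 6 = 110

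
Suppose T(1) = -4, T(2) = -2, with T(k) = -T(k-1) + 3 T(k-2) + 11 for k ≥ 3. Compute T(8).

22

T(3) = -(-2) + 3*(-4) + 11 = 1
T(4) = -1 + 3*(-2) + 11 = 4
T(5) = -4 + 3*1 + 11 = 10
T(6) = -10 + 3*4 + 11 = 13
T(7) = -13 + 3*10 + 11 = 28
T(8) = -28 + 3*13 + 11 = 22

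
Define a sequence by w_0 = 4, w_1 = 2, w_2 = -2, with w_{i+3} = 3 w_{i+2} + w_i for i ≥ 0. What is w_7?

w_3 = 3*(-2) + 4 = -2
w_4 = 3*(-2) + 2 = -4
w_5 = 3*(-4) + (-2) = -14
w_6 = 3*(-14) + (-2) = -44
w_7 = 3*(-44) + (-4) = -136

-136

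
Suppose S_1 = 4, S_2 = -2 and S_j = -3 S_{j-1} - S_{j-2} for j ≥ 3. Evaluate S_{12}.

-8362

S_3 = -3(-2) - 4 = 2
S_4 = -3(2) - (-2) = -4
S_5 = -3(-4) - 2 = 10
S_6 = -3(10) - (-4) = -26
S_7 = -3(-26) - 10 = 68
S_8 = -3(68) - (-26) = -178
S_9 = -3(-178) - 68 = 466
S_{10} = -3(466) - (-178) = -1220
S_{11} = -3(-1220) - 466 = 3194
S_{12} = -3(3194) - (-1220) = -8362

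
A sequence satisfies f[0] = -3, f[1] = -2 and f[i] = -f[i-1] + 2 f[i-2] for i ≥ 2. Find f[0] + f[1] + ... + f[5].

f[2] = -(-2) + 2*(-3) = -4
f[3] = -(-4) + 2*(-2) = 0
f[4] = -0 + 2*(-4) = -8
f[5] = -(-8) + 2*0 = 8
Sum = (-3) + (-2) + (-4) + 0 + (-8) + 8 = -9

-9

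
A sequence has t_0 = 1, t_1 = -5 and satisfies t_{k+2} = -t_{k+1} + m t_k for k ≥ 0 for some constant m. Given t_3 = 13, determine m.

-3

t_2 = 5 + m
t_3 = -5 - 6m
So -5 - 6m = 13, giving m = -3.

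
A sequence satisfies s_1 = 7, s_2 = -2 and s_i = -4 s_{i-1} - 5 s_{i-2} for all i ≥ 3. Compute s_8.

s_3 = -4*(-2) - 5*7 = -27
s_4 = -4*(-27) - 5*(-2) = 118
s_5 = -4*118 - 5*(-27) = -337
s_6 = -4*(-337) - 5*118 = 758
s_7 = -4*758 - 5*(-337) = -1347
s_8 = -4*(-1347) - 5*758 = 1598

1598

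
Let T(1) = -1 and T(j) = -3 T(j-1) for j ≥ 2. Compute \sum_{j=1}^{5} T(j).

-61

T(2) = -3(-1) = 3
T(3) = -3(3) = -9
T(4) = -3(-9) = 27
T(5) = -3(27) = -81
Sum = (-1) + 3 + (-9) + 27 + (-81) = -61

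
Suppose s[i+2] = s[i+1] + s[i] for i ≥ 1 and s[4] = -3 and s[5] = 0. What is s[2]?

-6

Rearranging, s[i-2] = s[i] - s[i-1].
s[3] = 0 - (-3) = 3
s[2] = -3 - 3 = -6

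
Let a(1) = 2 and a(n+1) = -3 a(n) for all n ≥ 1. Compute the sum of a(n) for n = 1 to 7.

a(2) = -3*2 = -6
a(3) = -3*(-6) = 18
a(4) = -3*18 = -54
a(5) = -3*(-54) = 162
a(6) = -3*162 = -486
a(7) = -3*(-486) = 1458
Sum = 2 + (-6) + 18 + (-54) + 162 + (-486) + 1458 = 1094

1094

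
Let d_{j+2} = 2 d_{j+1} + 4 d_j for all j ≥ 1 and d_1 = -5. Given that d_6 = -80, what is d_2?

Let d_2 = v.
d_3 = -20 + 2v
d_4 = -40 + 8v
d_5 = -160 + 24v
d_6 = -480 + 80v
So -480 + 80v = -80, giving v = 5.

5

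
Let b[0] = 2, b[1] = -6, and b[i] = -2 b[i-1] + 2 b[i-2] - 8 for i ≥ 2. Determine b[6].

b[2] = -2*(-6) + 2*2 - 8 = 8
b[3] = -2*8 + 2*(-6) - 8 = -36
b[4] = -2*(-36) + 2*8 - 8 = 80
b[5] = -2*80 + 2*(-36) - 8 = -240
b[6] = -2*(-240) + 2*80 - 8 = 632

632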